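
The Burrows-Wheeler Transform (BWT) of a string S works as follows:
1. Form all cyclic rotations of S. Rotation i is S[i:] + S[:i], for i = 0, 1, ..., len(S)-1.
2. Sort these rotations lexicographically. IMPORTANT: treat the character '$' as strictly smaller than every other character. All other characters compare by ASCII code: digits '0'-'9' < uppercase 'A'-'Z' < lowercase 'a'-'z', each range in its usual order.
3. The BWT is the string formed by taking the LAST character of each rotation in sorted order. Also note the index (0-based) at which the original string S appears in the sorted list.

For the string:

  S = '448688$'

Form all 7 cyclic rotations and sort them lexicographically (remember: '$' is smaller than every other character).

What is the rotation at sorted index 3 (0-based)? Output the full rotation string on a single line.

Answer: 688$448

Derivation:
All 7 rotations (rotation i = S[i:]+S[:i]):
  rot[0] = 448688$
  rot[1] = 48688$4
  rot[2] = 8688$44
  rot[3] = 688$448
  rot[4] = 88$4486
  rot[5] = 8$44868
  rot[6] = $448688
Sorted (with $ < everything):
  sorted[0] = $448688
  sorted[1] = 448688$
  sorted[2] = 48688$4
  sorted[3] = 688$448
  sorted[4] = 8$44868
  sorted[5] = 8688$44
  sorted[6] = 88$4486
sorted[3] = 688$448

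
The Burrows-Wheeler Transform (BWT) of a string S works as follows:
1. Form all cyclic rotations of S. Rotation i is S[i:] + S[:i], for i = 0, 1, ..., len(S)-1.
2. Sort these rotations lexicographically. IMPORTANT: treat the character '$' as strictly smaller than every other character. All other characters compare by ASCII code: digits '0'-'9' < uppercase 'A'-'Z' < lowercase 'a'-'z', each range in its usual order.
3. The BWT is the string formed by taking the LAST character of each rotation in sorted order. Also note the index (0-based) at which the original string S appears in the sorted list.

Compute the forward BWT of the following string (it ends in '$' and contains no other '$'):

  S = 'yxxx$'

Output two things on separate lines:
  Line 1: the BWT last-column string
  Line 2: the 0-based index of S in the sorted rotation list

Answer: xxxy$
4

Derivation:
All 5 rotations (rotation i = S[i:]+S[:i]):
  rot[0] = yxxx$
  rot[1] = xxx$y
  rot[2] = xx$yx
  rot[3] = x$yxx
  rot[4] = $yxxx
Sorted (with $ < everything):
  sorted[0] = $yxxx  (last char: 'x')
  sorted[1] = x$yxx  (last char: 'x')
  sorted[2] = xx$yx  (last char: 'x')
  sorted[3] = xxx$y  (last char: 'y')
  sorted[4] = yxxx$  (last char: '$')
Last column: xxxy$
Original string S is at sorted index 4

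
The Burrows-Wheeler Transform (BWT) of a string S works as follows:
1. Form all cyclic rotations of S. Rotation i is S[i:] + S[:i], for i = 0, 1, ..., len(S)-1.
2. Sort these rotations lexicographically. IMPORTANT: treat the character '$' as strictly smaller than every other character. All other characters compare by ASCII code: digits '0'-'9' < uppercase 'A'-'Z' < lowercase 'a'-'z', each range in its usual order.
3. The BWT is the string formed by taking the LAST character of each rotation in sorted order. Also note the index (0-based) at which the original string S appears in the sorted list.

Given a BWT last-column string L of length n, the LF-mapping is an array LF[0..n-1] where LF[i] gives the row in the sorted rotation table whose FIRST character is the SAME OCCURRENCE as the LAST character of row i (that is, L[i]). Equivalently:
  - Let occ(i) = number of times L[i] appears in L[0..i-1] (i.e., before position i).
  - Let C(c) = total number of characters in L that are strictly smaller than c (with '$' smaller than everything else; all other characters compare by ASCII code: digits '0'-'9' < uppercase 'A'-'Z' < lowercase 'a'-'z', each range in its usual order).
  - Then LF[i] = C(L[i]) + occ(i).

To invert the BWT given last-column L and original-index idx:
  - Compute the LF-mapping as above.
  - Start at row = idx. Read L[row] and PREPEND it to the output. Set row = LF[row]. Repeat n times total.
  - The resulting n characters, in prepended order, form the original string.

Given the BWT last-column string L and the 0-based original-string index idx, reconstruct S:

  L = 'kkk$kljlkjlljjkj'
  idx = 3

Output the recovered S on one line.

LF mapping: 6 7 8 0 9 12 1 13 10 2 14 15 3 4 11 5
Walk LF starting at row 3, prepending L[row]:
  step 1: row=3, L[3]='$', prepend. Next row=LF[3]=0
  step 2: row=0, L[0]='k', prepend. Next row=LF[0]=6
  step 3: row=6, L[6]='j', prepend. Next row=LF[6]=1
  step 4: row=1, L[1]='k', prepend. Next row=LF[1]=7
  step 5: row=7, L[7]='l', prepend. Next row=LF[7]=13
  step 6: row=13, L[13]='j', prepend. Next row=LF[13]=4
  step 7: row=4, L[4]='k', prepend. Next row=LF[4]=9
  step 8: row=9, L[9]='j', prepend. Next row=LF[9]=2
  step 9: row=2, L[2]='k', prepend. Next row=LF[2]=8
  step 10: row=8, L[8]='k', prepend. Next row=LF[8]=10
  step 11: row=10, L[10]='l', prepend. Next row=LF[10]=14
  step 12: row=14, L[14]='k', prepend. Next row=LF[14]=11
  step 13: row=11, L[11]='l', prepend. Next row=LF[11]=15
  step 14: row=15, L[15]='j', prepend. Next row=LF[15]=5
  step 15: row=5, L[5]='l', prepend. Next row=LF[5]=12
  step 16: row=12, L[12]='j', prepend. Next row=LF[12]=3
Reversed output: jljlklkkjkjlkjk$

Answer: jljlklkkjkjlkjk$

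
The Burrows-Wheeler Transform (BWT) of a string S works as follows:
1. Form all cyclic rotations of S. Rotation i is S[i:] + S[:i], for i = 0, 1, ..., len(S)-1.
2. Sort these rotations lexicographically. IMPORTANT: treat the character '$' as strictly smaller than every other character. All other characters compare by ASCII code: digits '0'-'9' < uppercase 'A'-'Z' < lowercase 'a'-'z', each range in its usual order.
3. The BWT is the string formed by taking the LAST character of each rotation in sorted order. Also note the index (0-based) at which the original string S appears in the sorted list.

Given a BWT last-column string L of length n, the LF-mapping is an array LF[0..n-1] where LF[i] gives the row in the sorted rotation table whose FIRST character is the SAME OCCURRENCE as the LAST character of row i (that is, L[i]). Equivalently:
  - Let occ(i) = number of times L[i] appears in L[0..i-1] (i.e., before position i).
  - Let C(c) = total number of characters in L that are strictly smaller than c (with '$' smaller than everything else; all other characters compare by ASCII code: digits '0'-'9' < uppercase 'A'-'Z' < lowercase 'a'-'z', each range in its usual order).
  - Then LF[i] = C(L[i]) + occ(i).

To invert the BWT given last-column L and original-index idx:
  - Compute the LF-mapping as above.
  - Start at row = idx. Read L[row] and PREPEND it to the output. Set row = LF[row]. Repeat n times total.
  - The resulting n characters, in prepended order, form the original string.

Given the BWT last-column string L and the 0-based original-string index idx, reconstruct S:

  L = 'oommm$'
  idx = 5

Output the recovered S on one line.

Answer: ommmo$

Derivation:
LF mapping: 4 5 1 2 3 0
Walk LF starting at row 5, prepending L[row]:
  step 1: row=5, L[5]='$', prepend. Next row=LF[5]=0
  step 2: row=0, L[0]='o', prepend. Next row=LF[0]=4
  step 3: row=4, L[4]='m', prepend. Next row=LF[4]=3
  step 4: row=3, L[3]='m', prepend. Next row=LF[3]=2
  step 5: row=2, L[2]='m', prepend. Next row=LF[2]=1
  step 6: row=1, L[1]='o', prepend. Next row=LF[1]=5
Reversed output: ommmo$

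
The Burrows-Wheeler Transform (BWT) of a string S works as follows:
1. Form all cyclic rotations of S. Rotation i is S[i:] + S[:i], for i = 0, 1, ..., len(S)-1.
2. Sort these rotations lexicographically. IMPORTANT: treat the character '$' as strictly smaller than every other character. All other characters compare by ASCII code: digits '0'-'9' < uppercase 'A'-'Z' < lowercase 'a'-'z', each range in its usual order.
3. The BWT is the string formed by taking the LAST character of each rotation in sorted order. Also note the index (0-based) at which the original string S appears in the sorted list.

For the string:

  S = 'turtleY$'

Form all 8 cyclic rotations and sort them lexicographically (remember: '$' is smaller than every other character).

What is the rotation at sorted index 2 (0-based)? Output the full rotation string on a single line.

All 8 rotations (rotation i = S[i:]+S[:i]):
  rot[0] = turtleY$
  rot[1] = urtleY$t
  rot[2] = rtleY$tu
  rot[3] = tleY$tur
  rot[4] = leY$turt
  rot[5] = eY$turtl
  rot[6] = Y$turtle
  rot[7] = $turtleY
Sorted (with $ < everything):
  sorted[0] = $turtleY
  sorted[1] = Y$turtle
  sorted[2] = eY$turtl
  sorted[3] = leY$turt
  sorted[4] = rtleY$tu
  sorted[5] = tleY$tur
  sorted[6] = turtleY$
  sorted[7] = urtleY$t
sorted[2] = eY$turtl

Answer: eY$turtl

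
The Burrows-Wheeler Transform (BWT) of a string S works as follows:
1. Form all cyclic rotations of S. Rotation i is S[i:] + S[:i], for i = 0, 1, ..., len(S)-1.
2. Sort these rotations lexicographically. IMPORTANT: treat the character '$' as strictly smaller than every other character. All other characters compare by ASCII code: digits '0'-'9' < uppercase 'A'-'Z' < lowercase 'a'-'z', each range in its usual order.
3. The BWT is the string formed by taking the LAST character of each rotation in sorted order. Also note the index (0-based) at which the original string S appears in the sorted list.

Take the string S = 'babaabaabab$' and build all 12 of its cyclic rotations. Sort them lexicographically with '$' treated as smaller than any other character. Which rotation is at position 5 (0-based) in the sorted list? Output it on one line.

Answer: abaabab$baba

Derivation:
All 12 rotations (rotation i = S[i:]+S[:i]):
  rot[0] = babaabaabab$
  rot[1] = abaabaabab$b
  rot[2] = baabaabab$ba
  rot[3] = aabaabab$bab
  rot[4] = abaabab$baba
  rot[5] = baabab$babaa
  rot[6] = aabab$babaab
  rot[7] = abab$babaaba
  rot[8] = bab$babaabaa
  rot[9] = ab$babaabaab
  rot[10] = b$babaabaaba
  rot[11] = $babaabaabab
Sorted (with $ < everything):
  sorted[0] = $babaabaabab
  sorted[1] = aabaabab$bab
  sorted[2] = aabab$babaab
  sorted[3] = ab$babaabaab
  sorted[4] = abaabaabab$b
  sorted[5] = abaabab$baba
  sorted[6] = abab$babaaba
  sorted[7] = b$babaabaaba
  sorted[8] = baabaabab$ba
  sorted[9] = baabab$babaa
  sorted[10] = bab$babaabaa
  sorted[11] = babaabaabab$
sorted[5] = abaabab$baba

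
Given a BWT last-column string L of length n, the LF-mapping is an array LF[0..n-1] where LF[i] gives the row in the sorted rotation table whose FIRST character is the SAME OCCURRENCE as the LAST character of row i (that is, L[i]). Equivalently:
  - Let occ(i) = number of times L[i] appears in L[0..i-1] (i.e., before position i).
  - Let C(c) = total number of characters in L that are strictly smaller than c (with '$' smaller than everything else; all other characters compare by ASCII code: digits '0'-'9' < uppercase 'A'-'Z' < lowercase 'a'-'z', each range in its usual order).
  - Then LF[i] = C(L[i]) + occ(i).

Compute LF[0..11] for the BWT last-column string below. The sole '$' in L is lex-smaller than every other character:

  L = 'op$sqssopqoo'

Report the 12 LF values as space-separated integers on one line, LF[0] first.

Char counts: '$':1, 'o':4, 'p':2, 'q':2, 's':3
C (first-col start): C('$')=0, C('o')=1, C('p')=5, C('q')=7, C('s')=9
L[0]='o': occ=0, LF[0]=C('o')+0=1+0=1
L[1]='p': occ=0, LF[1]=C('p')+0=5+0=5
L[2]='$': occ=0, LF[2]=C('$')+0=0+0=0
L[3]='s': occ=0, LF[3]=C('s')+0=9+0=9
L[4]='q': occ=0, LF[4]=C('q')+0=7+0=7
L[5]='s': occ=1, LF[5]=C('s')+1=9+1=10
L[6]='s': occ=2, LF[6]=C('s')+2=9+2=11
L[7]='o': occ=1, LF[7]=C('o')+1=1+1=2
L[8]='p': occ=1, LF[8]=C('p')+1=5+1=6
L[9]='q': occ=1, LF[9]=C('q')+1=7+1=8
L[10]='o': occ=2, LF[10]=C('o')+2=1+2=3
L[11]='o': occ=3, LF[11]=C('o')+3=1+3=4

Answer: 1 5 0 9 7 10 11 2 6 8 3 4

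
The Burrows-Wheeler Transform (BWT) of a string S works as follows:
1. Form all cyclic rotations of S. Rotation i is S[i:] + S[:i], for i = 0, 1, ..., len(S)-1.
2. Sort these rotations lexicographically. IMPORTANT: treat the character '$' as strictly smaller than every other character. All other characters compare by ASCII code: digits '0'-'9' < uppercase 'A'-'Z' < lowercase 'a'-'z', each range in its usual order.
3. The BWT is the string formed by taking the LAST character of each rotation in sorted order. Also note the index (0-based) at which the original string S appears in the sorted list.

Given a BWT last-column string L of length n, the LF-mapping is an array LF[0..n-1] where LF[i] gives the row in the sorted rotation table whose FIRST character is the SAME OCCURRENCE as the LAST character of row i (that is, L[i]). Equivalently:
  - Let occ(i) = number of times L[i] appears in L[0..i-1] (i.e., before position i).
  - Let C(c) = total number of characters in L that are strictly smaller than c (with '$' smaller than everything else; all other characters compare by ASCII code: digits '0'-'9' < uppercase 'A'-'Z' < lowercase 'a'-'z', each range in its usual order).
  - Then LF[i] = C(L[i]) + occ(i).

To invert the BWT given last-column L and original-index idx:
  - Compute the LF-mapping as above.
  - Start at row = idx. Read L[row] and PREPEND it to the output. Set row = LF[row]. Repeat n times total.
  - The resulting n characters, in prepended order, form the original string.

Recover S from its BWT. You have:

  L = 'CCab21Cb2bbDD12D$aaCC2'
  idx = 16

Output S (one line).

Answer: aab22C12Da1DDCbC2bCbC$

Derivation:
LF mapping: 7 8 15 18 3 1 9 19 4 20 21 12 13 2 5 14 0 16 17 10 11 6
Walk LF starting at row 16, prepending L[row]:
  step 1: row=16, L[16]='$', prepend. Next row=LF[16]=0
  step 2: row=0, L[0]='C', prepend. Next row=LF[0]=7
  step 3: row=7, L[7]='b', prepend. Next row=LF[7]=19
  step 4: row=19, L[19]='C', prepend. Next row=LF[19]=10
  step 5: row=10, L[10]='b', prepend. Next row=LF[10]=21
  step 6: row=21, L[21]='2', prepend. Next row=LF[21]=6
  step 7: row=6, L[6]='C', prepend. Next row=LF[6]=9
  step 8: row=9, L[9]='b', prepend. Next row=LF[9]=20
  step 9: row=20, L[20]='C', prepend. Next row=LF[20]=11
  step 10: row=11, L[11]='D', prepend. Next row=LF[11]=12
  step 11: row=12, L[12]='D', prepend. Next row=LF[12]=13
  step 12: row=13, L[13]='1', prepend. Next row=LF[13]=2
  step 13: row=2, L[2]='a', prepend. Next row=LF[2]=15
  step 14: row=15, L[15]='D', prepend. Next row=LF[15]=14
  step 15: row=14, L[14]='2', prepend. Next row=LF[14]=5
  step 16: row=5, L[5]='1', prepend. Next row=LF[5]=1
  step 17: row=1, L[1]='C', prepend. Next row=LF[1]=8
  step 18: row=8, L[8]='2', prepend. Next row=LF[8]=4
  step 19: row=4, L[4]='2', prepend. Next row=LF[4]=3
  step 20: row=3, L[3]='b', prepend. Next row=LF[3]=18
  step 21: row=18, L[18]='a', prepend. Next row=LF[18]=17
  step 22: row=17, L[17]='a', prepend. Next row=LF[17]=16
Reversed output: aab22C12Da1DDCbC2bCbC$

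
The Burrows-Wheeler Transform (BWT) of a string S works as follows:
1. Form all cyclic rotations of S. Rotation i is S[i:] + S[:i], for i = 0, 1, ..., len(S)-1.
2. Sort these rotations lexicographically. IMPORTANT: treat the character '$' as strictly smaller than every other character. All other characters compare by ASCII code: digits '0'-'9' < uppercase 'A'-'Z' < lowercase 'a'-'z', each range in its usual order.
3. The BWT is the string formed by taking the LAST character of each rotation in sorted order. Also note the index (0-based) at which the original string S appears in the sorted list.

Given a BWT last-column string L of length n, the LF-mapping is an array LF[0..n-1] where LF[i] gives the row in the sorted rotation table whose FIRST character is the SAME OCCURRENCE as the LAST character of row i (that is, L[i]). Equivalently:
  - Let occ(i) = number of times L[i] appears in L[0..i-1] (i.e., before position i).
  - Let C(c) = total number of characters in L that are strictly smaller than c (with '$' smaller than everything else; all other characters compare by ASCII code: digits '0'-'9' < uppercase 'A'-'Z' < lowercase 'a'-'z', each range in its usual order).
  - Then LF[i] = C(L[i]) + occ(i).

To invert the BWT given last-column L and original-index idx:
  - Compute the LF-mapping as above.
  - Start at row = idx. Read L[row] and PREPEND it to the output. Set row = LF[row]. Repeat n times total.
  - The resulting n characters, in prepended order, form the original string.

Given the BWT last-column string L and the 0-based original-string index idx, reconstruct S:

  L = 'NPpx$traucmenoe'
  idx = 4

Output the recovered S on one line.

Answer: counterexampPN$

Derivation:
LF mapping: 1 2 10 14 0 12 11 3 13 4 7 5 8 9 6
Walk LF starting at row 4, prepending L[row]:
  step 1: row=4, L[4]='$', prepend. Next row=LF[4]=0
  step 2: row=0, L[0]='N', prepend. Next row=LF[0]=1
  step 3: row=1, L[1]='P', prepend. Next row=LF[1]=2
  step 4: row=2, L[2]='p', prepend. Next row=LF[2]=10
  step 5: row=10, L[10]='m', prepend. Next row=LF[10]=7
  step 6: row=7, L[7]='a', prepend. Next row=LF[7]=3
  step 7: row=3, L[3]='x', prepend. Next row=LF[3]=14
  step 8: row=14, L[14]='e', prepend. Next row=LF[14]=6
  step 9: row=6, L[6]='r', prepend. Next row=LF[6]=11
  step 10: row=11, L[11]='e', prepend. Next row=LF[11]=5
  step 11: row=5, L[5]='t', prepend. Next row=LF[5]=12
  step 12: row=12, L[12]='n', prepend. Next row=LF[12]=8
  step 13: row=8, L[8]='u', prepend. Next row=LF[8]=13
  step 14: row=13, L[13]='o', prepend. Next row=LF[13]=9
  step 15: row=9, L[9]='c', prepend. Next row=LF[9]=4
Reversed output: counterexampPN$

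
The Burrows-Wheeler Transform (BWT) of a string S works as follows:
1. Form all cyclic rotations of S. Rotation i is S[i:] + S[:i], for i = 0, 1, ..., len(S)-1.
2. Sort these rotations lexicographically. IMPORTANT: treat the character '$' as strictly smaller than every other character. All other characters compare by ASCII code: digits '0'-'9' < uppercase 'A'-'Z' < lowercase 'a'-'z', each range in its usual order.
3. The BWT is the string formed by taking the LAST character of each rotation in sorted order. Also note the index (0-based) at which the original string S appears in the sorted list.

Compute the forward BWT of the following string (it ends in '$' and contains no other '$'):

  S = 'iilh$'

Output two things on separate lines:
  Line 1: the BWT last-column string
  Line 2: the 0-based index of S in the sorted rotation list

All 5 rotations (rotation i = S[i:]+S[:i]):
  rot[0] = iilh$
  rot[1] = ilh$i
  rot[2] = lh$ii
  rot[3] = h$iil
  rot[4] = $iilh
Sorted (with $ < everything):
  sorted[0] = $iilh  (last char: 'h')
  sorted[1] = h$iil  (last char: 'l')
  sorted[2] = iilh$  (last char: '$')
  sorted[3] = ilh$i  (last char: 'i')
  sorted[4] = lh$ii  (last char: 'i')
Last column: hl$ii
Original string S is at sorted index 2

Answer: hl$ii
2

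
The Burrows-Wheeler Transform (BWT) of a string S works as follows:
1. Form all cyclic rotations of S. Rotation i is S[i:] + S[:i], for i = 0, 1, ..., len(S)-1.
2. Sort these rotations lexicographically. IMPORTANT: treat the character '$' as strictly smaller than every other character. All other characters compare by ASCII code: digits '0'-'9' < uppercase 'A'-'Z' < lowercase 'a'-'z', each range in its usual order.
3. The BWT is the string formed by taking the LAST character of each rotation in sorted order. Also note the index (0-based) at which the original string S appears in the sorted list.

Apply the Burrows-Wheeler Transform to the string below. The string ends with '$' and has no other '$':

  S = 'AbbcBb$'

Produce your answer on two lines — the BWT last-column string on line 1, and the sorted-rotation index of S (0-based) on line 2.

All 7 rotations (rotation i = S[i:]+S[:i]):
  rot[0] = AbbcBb$
  rot[1] = bbcBb$A
  rot[2] = bcBb$Ab
  rot[3] = cBb$Abb
  rot[4] = Bb$Abbc
  rot[5] = b$AbbcB
  rot[6] = $AbbcBb
Sorted (with $ < everything):
  sorted[0] = $AbbcBb  (last char: 'b')
  sorted[1] = AbbcBb$  (last char: '$')
  sorted[2] = Bb$Abbc  (last char: 'c')
  sorted[3] = b$AbbcB  (last char: 'B')
  sorted[4] = bbcBb$A  (last char: 'A')
  sorted[5] = bcBb$Ab  (last char: 'b')
  sorted[6] = cBb$Abb  (last char: 'b')
Last column: b$cBAbb
Original string S is at sorted index 1

Answer: b$cBAbb
1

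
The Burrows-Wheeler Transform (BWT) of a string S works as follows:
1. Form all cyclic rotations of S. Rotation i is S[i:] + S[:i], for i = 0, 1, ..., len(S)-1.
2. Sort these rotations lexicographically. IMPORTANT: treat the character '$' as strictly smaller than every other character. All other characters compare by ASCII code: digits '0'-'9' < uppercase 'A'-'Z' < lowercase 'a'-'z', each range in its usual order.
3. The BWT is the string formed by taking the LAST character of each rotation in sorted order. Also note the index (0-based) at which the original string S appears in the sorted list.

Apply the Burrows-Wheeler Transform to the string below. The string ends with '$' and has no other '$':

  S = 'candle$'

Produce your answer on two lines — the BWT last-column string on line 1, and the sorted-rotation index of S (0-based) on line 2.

All 7 rotations (rotation i = S[i:]+S[:i]):
  rot[0] = candle$
  rot[1] = andle$c
  rot[2] = ndle$ca
  rot[3] = dle$can
  rot[4] = le$cand
  rot[5] = e$candl
  rot[6] = $candle
Sorted (with $ < everything):
  sorted[0] = $candle  (last char: 'e')
  sorted[1] = andle$c  (last char: 'c')
  sorted[2] = candle$  (last char: '$')
  sorted[3] = dle$can  (last char: 'n')
  sorted[4] = e$candl  (last char: 'l')
  sorted[5] = le$cand  (last char: 'd')
  sorted[6] = ndle$ca  (last char: 'a')
Last column: ec$nlda
Original string S is at sorted index 2

Answer: ec$nlda
2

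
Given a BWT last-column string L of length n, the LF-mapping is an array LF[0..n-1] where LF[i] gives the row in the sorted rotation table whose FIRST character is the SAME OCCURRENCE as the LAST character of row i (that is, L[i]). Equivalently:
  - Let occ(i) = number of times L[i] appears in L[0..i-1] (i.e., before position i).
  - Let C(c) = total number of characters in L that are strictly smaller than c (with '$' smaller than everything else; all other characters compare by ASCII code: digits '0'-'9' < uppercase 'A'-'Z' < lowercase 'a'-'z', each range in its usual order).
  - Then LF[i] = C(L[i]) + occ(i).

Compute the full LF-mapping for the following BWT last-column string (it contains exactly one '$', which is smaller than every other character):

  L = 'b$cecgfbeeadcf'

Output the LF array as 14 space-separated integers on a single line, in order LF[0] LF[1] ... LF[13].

Answer: 2 0 4 8 5 13 11 3 9 10 1 7 6 12

Derivation:
Char counts: '$':1, 'a':1, 'b':2, 'c':3, 'd':1, 'e':3, 'f':2, 'g':1
C (first-col start): C('$')=0, C('a')=1, C('b')=2, C('c')=4, C('d')=7, C('e')=8, C('f')=11, C('g')=13
L[0]='b': occ=0, LF[0]=C('b')+0=2+0=2
L[1]='$': occ=0, LF[1]=C('$')+0=0+0=0
L[2]='c': occ=0, LF[2]=C('c')+0=4+0=4
L[3]='e': occ=0, LF[3]=C('e')+0=8+0=8
L[4]='c': occ=1, LF[4]=C('c')+1=4+1=5
L[5]='g': occ=0, LF[5]=C('g')+0=13+0=13
L[6]='f': occ=0, LF[6]=C('f')+0=11+0=11
L[7]='b': occ=1, LF[7]=C('b')+1=2+1=3
L[8]='e': occ=1, LF[8]=C('e')+1=8+1=9
L[9]='e': occ=2, LF[9]=C('e')+2=8+2=10
L[10]='a': occ=0, LF[10]=C('a')+0=1+0=1
L[11]='d': occ=0, LF[11]=C('d')+0=7+0=7
L[12]='c': occ=2, LF[12]=C('c')+2=4+2=6
L[13]='f': occ=1, LF[13]=C('f')+1=11+1=12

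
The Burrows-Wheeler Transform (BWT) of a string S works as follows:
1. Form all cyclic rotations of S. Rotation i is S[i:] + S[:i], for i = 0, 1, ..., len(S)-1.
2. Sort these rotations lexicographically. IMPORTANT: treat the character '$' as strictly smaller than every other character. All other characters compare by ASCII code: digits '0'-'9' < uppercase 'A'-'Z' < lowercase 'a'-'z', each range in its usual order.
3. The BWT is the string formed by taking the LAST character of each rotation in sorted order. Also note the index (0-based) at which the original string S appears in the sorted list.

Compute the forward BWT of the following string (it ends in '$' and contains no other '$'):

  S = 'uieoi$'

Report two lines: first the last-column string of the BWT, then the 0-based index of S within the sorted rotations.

Answer: iioue$
5

Derivation:
All 6 rotations (rotation i = S[i:]+S[:i]):
  rot[0] = uieoi$
  rot[1] = ieoi$u
  rot[2] = eoi$ui
  rot[3] = oi$uie
  rot[4] = i$uieo
  rot[5] = $uieoi
Sorted (with $ < everything):
  sorted[0] = $uieoi  (last char: 'i')
  sorted[1] = eoi$ui  (last char: 'i')
  sorted[2] = i$uieo  (last char: 'o')
  sorted[3] = ieoi$u  (last char: 'u')
  sorted[4] = oi$uie  (last char: 'e')
  sorted[5] = uieoi$  (last char: '$')
Last column: iioue$
Original string S is at sorted index 5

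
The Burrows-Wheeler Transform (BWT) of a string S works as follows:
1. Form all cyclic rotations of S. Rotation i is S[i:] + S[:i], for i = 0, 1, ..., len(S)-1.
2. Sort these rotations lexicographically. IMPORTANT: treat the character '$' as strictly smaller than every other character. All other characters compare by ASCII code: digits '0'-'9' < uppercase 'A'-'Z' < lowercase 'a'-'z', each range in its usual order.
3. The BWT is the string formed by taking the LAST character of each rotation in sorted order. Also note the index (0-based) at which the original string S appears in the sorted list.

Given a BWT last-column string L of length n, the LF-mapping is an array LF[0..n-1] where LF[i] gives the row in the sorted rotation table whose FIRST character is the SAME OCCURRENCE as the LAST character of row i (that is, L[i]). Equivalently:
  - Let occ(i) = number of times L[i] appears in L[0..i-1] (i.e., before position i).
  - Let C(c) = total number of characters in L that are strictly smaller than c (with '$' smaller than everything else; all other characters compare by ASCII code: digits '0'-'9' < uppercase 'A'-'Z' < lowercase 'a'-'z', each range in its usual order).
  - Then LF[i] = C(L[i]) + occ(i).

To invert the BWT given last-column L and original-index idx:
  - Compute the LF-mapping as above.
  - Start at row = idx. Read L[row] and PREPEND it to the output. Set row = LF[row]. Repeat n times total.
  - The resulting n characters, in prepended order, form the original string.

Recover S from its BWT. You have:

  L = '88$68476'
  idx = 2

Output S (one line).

LF mapping: 5 6 0 2 7 1 4 3
Walk LF starting at row 2, prepending L[row]:
  step 1: row=2, L[2]='$', prepend. Next row=LF[2]=0
  step 2: row=0, L[0]='8', prepend. Next row=LF[0]=5
  step 3: row=5, L[5]='4', prepend. Next row=LF[5]=1
  step 4: row=1, L[1]='8', prepend. Next row=LF[1]=6
  step 5: row=6, L[6]='7', prepend. Next row=LF[6]=4
  step 6: row=4, L[4]='8', prepend. Next row=LF[4]=7
  step 7: row=7, L[7]='6', prepend. Next row=LF[7]=3
  step 8: row=3, L[3]='6', prepend. Next row=LF[3]=2
Reversed output: 6687848$

Answer: 6687848$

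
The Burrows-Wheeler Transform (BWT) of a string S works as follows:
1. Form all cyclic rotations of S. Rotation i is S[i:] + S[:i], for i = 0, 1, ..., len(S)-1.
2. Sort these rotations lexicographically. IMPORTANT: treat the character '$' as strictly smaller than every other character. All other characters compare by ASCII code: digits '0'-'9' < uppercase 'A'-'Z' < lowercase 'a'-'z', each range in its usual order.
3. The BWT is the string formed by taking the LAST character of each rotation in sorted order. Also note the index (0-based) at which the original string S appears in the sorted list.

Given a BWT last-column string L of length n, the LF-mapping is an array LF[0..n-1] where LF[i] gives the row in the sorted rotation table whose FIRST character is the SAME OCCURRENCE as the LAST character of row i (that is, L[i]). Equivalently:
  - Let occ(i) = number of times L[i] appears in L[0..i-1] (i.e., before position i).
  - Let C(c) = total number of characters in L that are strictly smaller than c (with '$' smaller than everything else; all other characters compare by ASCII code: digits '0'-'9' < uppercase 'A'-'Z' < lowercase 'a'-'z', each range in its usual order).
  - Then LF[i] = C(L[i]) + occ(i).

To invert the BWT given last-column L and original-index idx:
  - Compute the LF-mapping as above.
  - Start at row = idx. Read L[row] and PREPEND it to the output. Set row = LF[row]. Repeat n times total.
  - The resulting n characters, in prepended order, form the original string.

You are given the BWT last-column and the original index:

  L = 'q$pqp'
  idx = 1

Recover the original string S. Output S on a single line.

LF mapping: 3 0 1 4 2
Walk LF starting at row 1, prepending L[row]:
  step 1: row=1, L[1]='$', prepend. Next row=LF[1]=0
  step 2: row=0, L[0]='q', prepend. Next row=LF[0]=3
  step 3: row=3, L[3]='q', prepend. Next row=LF[3]=4
  step 4: row=4, L[4]='p', prepend. Next row=LF[4]=2
  step 5: row=2, L[2]='p', prepend. Next row=LF[2]=1
Reversed output: ppqq$

Answer: ppqq$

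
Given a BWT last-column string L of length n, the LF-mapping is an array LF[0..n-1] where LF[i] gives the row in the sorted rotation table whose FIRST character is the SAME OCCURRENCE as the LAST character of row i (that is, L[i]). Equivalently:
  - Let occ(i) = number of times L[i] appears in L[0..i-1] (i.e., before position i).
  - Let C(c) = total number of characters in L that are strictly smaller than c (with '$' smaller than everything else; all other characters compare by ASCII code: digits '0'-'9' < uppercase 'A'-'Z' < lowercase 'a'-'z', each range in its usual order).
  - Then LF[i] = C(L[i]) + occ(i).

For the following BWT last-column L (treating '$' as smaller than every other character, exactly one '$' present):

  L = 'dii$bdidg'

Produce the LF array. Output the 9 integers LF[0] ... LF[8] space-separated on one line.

Answer: 2 6 7 0 1 3 8 4 5

Derivation:
Char counts: '$':1, 'b':1, 'd':3, 'g':1, 'i':3
C (first-col start): C('$')=0, C('b')=1, C('d')=2, C('g')=5, C('i')=6
L[0]='d': occ=0, LF[0]=C('d')+0=2+0=2
L[1]='i': occ=0, LF[1]=C('i')+0=6+0=6
L[2]='i': occ=1, LF[2]=C('i')+1=6+1=7
L[3]='$': occ=0, LF[3]=C('$')+0=0+0=0
L[4]='b': occ=0, LF[4]=C('b')+0=1+0=1
L[5]='d': occ=1, LF[5]=C('d')+1=2+1=3
L[6]='i': occ=2, LF[6]=C('i')+2=6+2=8
L[7]='d': occ=2, LF[7]=C('d')+2=2+2=4
L[8]='g': occ=0, LF[8]=C('g')+0=5+0=5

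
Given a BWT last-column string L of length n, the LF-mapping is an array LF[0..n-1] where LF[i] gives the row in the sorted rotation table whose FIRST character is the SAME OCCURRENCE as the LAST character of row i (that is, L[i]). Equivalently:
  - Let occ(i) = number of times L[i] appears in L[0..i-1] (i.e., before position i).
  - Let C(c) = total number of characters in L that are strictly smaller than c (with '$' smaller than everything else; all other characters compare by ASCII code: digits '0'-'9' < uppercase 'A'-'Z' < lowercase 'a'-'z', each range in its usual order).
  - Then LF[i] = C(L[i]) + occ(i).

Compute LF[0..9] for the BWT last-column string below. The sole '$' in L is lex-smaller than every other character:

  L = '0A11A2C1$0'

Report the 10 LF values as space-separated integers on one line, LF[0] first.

Char counts: '$':1, '0':2, '1':3, '2':1, 'A':2, 'C':1
C (first-col start): C('$')=0, C('0')=1, C('1')=3, C('2')=6, C('A')=7, C('C')=9
L[0]='0': occ=0, LF[0]=C('0')+0=1+0=1
L[1]='A': occ=0, LF[1]=C('A')+0=7+0=7
L[2]='1': occ=0, LF[2]=C('1')+0=3+0=3
L[3]='1': occ=1, LF[3]=C('1')+1=3+1=4
L[4]='A': occ=1, LF[4]=C('A')+1=7+1=8
L[5]='2': occ=0, LF[5]=C('2')+0=6+0=6
L[6]='C': occ=0, LF[6]=C('C')+0=9+0=9
L[7]='1': occ=2, LF[7]=C('1')+2=3+2=5
L[8]='$': occ=0, LF[8]=C('$')+0=0+0=0
L[9]='0': occ=1, LF[9]=C('0')+1=1+1=2

Answer: 1 7 3 4 8 6 9 5 0 2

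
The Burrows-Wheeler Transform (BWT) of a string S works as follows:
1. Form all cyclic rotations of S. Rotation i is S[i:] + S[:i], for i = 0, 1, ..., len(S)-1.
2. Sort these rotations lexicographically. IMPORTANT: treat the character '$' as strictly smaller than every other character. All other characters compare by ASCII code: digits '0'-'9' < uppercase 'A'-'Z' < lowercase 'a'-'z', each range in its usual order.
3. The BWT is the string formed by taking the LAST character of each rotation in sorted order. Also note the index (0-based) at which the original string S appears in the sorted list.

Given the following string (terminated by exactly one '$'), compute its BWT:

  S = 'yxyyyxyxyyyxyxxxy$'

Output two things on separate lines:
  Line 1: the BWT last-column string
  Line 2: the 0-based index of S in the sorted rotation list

Answer: yyxxyyyyxxyyx$yyxx
13

Derivation:
All 18 rotations (rotation i = S[i:]+S[:i]):
  rot[0] = yxyyyxyxyyyxyxxxy$
  rot[1] = xyyyxyxyyyxyxxxy$y
  rot[2] = yyyxyxyyyxyxxxy$yx
  rot[3] = yyxyxyyyxyxxxy$yxy
  rot[4] = yxyxyyyxyxxxy$yxyy
  rot[5] = xyxyyyxyxxxy$yxyyy
  rot[6] = yxyyyxyxxxy$yxyyyx
  rot[7] = xyyyxyxxxy$yxyyyxy
  rot[8] = yyyxyxxxy$yxyyyxyx
  rot[9] = yyxyxxxy$yxyyyxyxy
  rot[10] = yxyxxxy$yxyyyxyxyy
  rot[11] = xyxxxy$yxyyyxyxyyy
  rot[12] = yxxxy$yxyyyxyxyyyx
  rot[13] = xxxy$yxyyyxyxyyyxy
  rot[14] = xxy$yxyyyxyxyyyxyx
  rot[15] = xy$yxyyyxyxyyyxyxx
  rot[16] = y$yxyyyxyxyyyxyxxx
  rot[17] = $yxyyyxyxyyyxyxxxy
Sorted (with $ < everything):
  sorted[0] = $yxyyyxyxyyyxyxxxy  (last char: 'y')
  sorted[1] = xxxy$yxyyyxyxyyyxy  (last char: 'y')
  sorted[2] = xxy$yxyyyxyxyyyxyx  (last char: 'x')
  sorted[3] = xy$yxyyyxyxyyyxyxx  (last char: 'x')
  sorted[4] = xyxxxy$yxyyyxyxyyy  (last char: 'y')
  sorted[5] = xyxyyyxyxxxy$yxyyy  (last char: 'y')
  sorted[6] = xyyyxyxxxy$yxyyyxy  (last char: 'y')
  sorted[7] = xyyyxyxyyyxyxxxy$y  (last char: 'y')
  sorted[8] = y$yxyyyxyxyyyxyxxx  (last char: 'x')
  sorted[9] = yxxxy$yxyyyxyxyyyx  (last char: 'x')
  sorted[10] = yxyxxxy$yxyyyxyxyy  (last char: 'y')
  sorted[11] = yxyxyyyxyxxxy$yxyy  (last char: 'y')
  sorted[12] = yxyyyxyxxxy$yxyyyx  (last char: 'x')
  sorted[13] = yxyyyxyxyyyxyxxxy$  (last char: '$')
  sorted[14] = yyxyxxxy$yxyyyxyxy  (last char: 'y')
  sorted[15] = yyxyxyyyxyxxxy$yxy  (last char: 'y')
  sorted[16] = yyyxyxxxy$yxyyyxyx  (last char: 'x')
  sorted[17] = yyyxyxyyyxyxxxy$yx  (last char: 'x')
Last column: yyxxyyyyxxyyx$yyxx
Original string S is at sorted index 13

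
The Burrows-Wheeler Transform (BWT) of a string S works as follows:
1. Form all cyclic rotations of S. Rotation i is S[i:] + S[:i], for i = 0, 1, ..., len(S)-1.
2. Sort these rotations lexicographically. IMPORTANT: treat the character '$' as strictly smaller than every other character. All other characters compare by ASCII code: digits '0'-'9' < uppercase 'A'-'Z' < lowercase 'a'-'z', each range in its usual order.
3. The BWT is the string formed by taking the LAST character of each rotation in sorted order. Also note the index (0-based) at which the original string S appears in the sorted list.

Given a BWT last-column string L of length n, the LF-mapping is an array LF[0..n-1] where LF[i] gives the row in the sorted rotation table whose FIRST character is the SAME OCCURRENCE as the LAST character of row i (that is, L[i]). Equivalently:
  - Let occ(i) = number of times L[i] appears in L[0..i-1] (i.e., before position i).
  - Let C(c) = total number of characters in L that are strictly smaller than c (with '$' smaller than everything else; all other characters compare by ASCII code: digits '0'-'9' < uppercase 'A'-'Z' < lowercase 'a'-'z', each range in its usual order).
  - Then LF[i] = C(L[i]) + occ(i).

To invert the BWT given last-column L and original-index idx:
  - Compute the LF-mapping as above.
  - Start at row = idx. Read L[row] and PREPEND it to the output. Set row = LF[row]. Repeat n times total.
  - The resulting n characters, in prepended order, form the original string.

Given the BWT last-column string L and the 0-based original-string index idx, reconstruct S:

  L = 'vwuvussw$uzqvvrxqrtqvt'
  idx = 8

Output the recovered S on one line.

LF mapping: 13 18 10 14 11 6 7 19 0 12 21 1 15 16 4 20 2 5 8 3 17 9
Walk LF starting at row 8, prepending L[row]:
  step 1: row=8, L[8]='$', prepend. Next row=LF[8]=0
  step 2: row=0, L[0]='v', prepend. Next row=LF[0]=13
  step 3: row=13, L[13]='v', prepend. Next row=LF[13]=16
  step 4: row=16, L[16]='q', prepend. Next row=LF[16]=2
  step 5: row=2, L[2]='u', prepend. Next row=LF[2]=10
  step 6: row=10, L[10]='z', prepend. Next row=LF[10]=21
  step 7: row=21, L[21]='t', prepend. Next row=LF[21]=9
  step 8: row=9, L[9]='u', prepend. Next row=LF[9]=12
  step 9: row=12, L[12]='v', prepend. Next row=LF[12]=15
  step 10: row=15, L[15]='x', prepend. Next row=LF[15]=20
  step 11: row=20, L[20]='v', prepend. Next row=LF[20]=17
  step 12: row=17, L[17]='r', prepend. Next row=LF[17]=5
  step 13: row=5, L[5]='s', prepend. Next row=LF[5]=6
  step 14: row=6, L[6]='s', prepend. Next row=LF[6]=7
  step 15: row=7, L[7]='w', prepend. Next row=LF[7]=19
  step 16: row=19, L[19]='q', prepend. Next row=LF[19]=3
  step 17: row=3, L[3]='v', prepend. Next row=LF[3]=14
  step 18: row=14, L[14]='r', prepend. Next row=LF[14]=4
  step 19: row=4, L[4]='u', prepend. Next row=LF[4]=11
  step 20: row=11, L[11]='q', prepend. Next row=LF[11]=1
  step 21: row=1, L[1]='w', prepend. Next row=LF[1]=18
  step 22: row=18, L[18]='t', prepend. Next row=LF[18]=8
Reversed output: twqurvqwssrvxvutzuqvv$

Answer: twqurvqwssrvxvutzuqvv$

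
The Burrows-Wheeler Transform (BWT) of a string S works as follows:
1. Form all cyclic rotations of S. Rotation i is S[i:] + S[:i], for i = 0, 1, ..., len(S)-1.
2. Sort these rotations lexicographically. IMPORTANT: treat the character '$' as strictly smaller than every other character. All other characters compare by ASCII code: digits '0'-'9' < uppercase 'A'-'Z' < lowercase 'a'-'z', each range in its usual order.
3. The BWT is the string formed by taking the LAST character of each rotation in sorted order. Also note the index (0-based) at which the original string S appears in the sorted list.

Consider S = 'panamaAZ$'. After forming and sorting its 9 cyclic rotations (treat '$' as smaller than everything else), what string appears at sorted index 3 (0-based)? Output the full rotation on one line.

Answer: aAZ$panam

Derivation:
All 9 rotations (rotation i = S[i:]+S[:i]):
  rot[0] = panamaAZ$
  rot[1] = anamaAZ$p
  rot[2] = namaAZ$pa
  rot[3] = amaAZ$pan
  rot[4] = maAZ$pana
  rot[5] = aAZ$panam
  rot[6] = AZ$panama
  rot[7] = Z$panamaA
  rot[8] = $panamaAZ
Sorted (with $ < everything):
  sorted[0] = $panamaAZ
  sorted[1] = AZ$panama
  sorted[2] = Z$panamaA
  sorted[3] = aAZ$panam
  sorted[4] = amaAZ$pan
  sorted[5] = anamaAZ$p
  sorted[6] = maAZ$pana
  sorted[7] = namaAZ$pa
  sorted[8] = panamaAZ$
sorted[3] = aAZ$panam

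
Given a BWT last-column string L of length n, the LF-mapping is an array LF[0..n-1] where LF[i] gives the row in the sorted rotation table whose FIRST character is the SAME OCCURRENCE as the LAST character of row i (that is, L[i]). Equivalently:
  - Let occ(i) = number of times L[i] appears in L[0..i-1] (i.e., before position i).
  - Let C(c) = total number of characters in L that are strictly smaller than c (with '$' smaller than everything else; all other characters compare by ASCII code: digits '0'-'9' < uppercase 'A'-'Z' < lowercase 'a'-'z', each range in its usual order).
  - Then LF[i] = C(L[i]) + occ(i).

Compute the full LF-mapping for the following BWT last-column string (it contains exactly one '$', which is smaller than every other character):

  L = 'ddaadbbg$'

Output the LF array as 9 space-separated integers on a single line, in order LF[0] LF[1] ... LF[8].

Answer: 5 6 1 2 7 3 4 8 0

Derivation:
Char counts: '$':1, 'a':2, 'b':2, 'd':3, 'g':1
C (first-col start): C('$')=0, C('a')=1, C('b')=3, C('d')=5, C('g')=8
L[0]='d': occ=0, LF[0]=C('d')+0=5+0=5
L[1]='d': occ=1, LF[1]=C('d')+1=5+1=6
L[2]='a': occ=0, LF[2]=C('a')+0=1+0=1
L[3]='a': occ=1, LF[3]=C('a')+1=1+1=2
L[4]='d': occ=2, LF[4]=C('d')+2=5+2=7
L[5]='b': occ=0, LF[5]=C('b')+0=3+0=3
L[6]='b': occ=1, LF[6]=C('b')+1=3+1=4
L[7]='g': occ=0, LF[7]=C('g')+0=8+0=8
L[8]='$': occ=0, LF[8]=C('$')+0=0+0=0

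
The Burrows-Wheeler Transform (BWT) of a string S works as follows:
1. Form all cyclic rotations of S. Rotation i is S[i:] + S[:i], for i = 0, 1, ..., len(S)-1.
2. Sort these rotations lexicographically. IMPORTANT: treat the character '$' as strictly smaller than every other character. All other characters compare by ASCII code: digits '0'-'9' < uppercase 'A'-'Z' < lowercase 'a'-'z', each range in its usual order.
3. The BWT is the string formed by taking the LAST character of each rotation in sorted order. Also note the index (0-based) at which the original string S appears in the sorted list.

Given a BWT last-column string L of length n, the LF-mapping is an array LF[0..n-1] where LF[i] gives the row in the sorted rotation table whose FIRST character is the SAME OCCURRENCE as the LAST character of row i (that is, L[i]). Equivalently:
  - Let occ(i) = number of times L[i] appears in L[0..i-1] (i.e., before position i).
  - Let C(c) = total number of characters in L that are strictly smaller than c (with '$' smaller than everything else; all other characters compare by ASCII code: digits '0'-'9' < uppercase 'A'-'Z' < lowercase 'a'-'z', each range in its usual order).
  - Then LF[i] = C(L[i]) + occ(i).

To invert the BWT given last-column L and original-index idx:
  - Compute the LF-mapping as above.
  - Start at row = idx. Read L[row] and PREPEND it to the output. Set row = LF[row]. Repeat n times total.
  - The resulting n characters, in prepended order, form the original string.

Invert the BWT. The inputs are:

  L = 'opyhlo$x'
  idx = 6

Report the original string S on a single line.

Answer: xylopho$

Derivation:
LF mapping: 3 5 7 1 2 4 0 6
Walk LF starting at row 6, prepending L[row]:
  step 1: row=6, L[6]='$', prepend. Next row=LF[6]=0
  step 2: row=0, L[0]='o', prepend. Next row=LF[0]=3
  step 3: row=3, L[3]='h', prepend. Next row=LF[3]=1
  step 4: row=1, L[1]='p', prepend. Next row=LF[1]=5
  step 5: row=5, L[5]='o', prepend. Next row=LF[5]=4
  step 6: row=4, L[4]='l', prepend. Next row=LF[4]=2
  step 7: row=2, L[2]='y', prepend. Next row=LF[2]=7
  step 8: row=7, L[7]='x', prepend. Next row=LF[7]=6
Reversed output: xylopho$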